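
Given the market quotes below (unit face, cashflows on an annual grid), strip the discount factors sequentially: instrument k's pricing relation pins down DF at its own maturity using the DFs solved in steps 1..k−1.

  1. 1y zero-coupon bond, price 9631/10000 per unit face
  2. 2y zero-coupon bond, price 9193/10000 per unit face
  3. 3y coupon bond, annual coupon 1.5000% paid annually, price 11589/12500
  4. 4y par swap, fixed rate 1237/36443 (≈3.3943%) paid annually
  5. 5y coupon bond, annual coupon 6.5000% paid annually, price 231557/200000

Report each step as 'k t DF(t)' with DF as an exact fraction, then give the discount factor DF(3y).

1 1 9631/10000
2 2 9193/10000
3 3 1107/1250
4 4 8763/10000
5 5 8647/10000
DF(3y) = 1107/1250 ≈ 0.885600

step 1 [1y] zero: DF = P = 9631/10000 ≈ 0.963100
step 2 [2y] zero: DF = P = 9193/10000 ≈ 0.919300
step 3 [3y] bond c/1=3/200: DF=(11589/12500 − 3/200·(0.963100+0.919300))/(1+3/200) = 1107/1250 ≈ 0.885600
step 4 [4y] swap r/1=1237/36443: DF=(1 − 1237/36443·(0.963100+0.919300+0.885600))/(1+1237/36443) = 8763/10000 ≈ 0.876300
step 5 [5y] bond c/1=13/200: DF=(231557/200000 − 13/200·(0.963100+0.919300+0.885600+0.876300))/(1+13/200) = 8647/10000 ≈ 0.864700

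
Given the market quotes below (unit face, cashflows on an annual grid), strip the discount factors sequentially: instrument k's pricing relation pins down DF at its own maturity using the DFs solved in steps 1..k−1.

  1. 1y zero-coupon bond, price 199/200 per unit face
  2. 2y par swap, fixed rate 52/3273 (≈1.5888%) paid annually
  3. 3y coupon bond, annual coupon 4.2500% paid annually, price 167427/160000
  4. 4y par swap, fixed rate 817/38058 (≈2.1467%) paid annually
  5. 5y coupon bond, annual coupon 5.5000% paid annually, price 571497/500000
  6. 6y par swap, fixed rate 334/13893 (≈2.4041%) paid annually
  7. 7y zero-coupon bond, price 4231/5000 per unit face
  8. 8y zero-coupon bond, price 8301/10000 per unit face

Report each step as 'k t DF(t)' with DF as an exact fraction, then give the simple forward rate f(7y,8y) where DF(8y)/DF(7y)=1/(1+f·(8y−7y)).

step 1 [1y] zero: DF = P = 199/200 ≈ 0.995000
step 2 [2y] swap r/1=52/3273: DF=(1 − 52/3273·(0.995000))/(1+52/3273) = 1211/1250 ≈ 0.968800
step 3 [3y] bond c/1=17/400: DF=(167427/160000 − 17/400·(0.995000+0.968800))/(1+17/400) = 9237/10000 ≈ 0.923700
step 4 [4y] swap r/1=817/38058: DF=(1 − 817/38058·(0.995000+0.968800+0.923700))/(1+817/38058) = 9183/10000 ≈ 0.918300
step 5 [5y] bond c/1=11/200: DF=(571497/500000 − 11/200·(0.995000+0.968800+0.923700+0.918300))/(1+11/200) = 177/200 ≈ 0.885000
step 6 [6y] swap r/1=334/13893: DF=(1 − 334/13893·(0.995000+0.968800+0.923700+0.918300+0.885000))/(1+334/13893) = 1083/1250 ≈ 0.866400
step 7 [7y] zero: DF = P = 4231/5000 ≈ 0.846200
step 8 [8y] zero: DF = P = 8301/10000 ≈ 0.830100

1 1 199/200
2 2 1211/1250
3 3 9237/10000
4 4 9183/10000
5 5 177/200
6 6 1083/1250
7 7 4231/5000
8 8 8301/10000
f(7y,8y) = ((4231/5000)/(8301/10000) − 1)/(1) = 161/8301 ≈ 1.9395%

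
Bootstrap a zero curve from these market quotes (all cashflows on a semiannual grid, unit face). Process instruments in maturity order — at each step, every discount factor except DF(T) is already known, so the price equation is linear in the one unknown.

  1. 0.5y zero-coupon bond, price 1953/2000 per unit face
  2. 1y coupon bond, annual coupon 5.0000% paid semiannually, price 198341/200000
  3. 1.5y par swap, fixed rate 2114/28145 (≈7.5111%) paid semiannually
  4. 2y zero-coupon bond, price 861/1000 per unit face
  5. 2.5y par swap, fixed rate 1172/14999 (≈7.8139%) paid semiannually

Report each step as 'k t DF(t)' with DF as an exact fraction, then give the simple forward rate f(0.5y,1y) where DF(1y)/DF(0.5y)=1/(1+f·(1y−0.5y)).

1 1/2 1953/2000
2 1 9437/10000
3 3/2 8943/10000
4 2 861/1000
5 5/2 4121/5000
f(0.5y,1y) = ((1953/2000)/(9437/10000) − 1)/(1/2) = 656/9437 ≈ 6.9514%

step 1 [0.5y] zero: DF = P = 1953/2000 ≈ 0.976500
step 2 [1y] bond c/2=1/40: DF=(198341/200000 − 1/40·(0.976500))/(1+1/40) = 9437/10000 ≈ 0.943700
step 3 [1.5y] swap r/2=1057/28145: DF=(1 − 1057/28145·(0.976500+0.943700))/(1+1057/28145) = 8943/10000 ≈ 0.894300
step 4 [2y] zero: DF = P = 861/1000 ≈ 0.861000
step 5 [2.5y] swap r/2=586/14999: DF=(1 − 586/14999·(0.976500+0.943700+0.894300+0.861000))/(1+586/14999) = 4121/5000 ≈ 0.824200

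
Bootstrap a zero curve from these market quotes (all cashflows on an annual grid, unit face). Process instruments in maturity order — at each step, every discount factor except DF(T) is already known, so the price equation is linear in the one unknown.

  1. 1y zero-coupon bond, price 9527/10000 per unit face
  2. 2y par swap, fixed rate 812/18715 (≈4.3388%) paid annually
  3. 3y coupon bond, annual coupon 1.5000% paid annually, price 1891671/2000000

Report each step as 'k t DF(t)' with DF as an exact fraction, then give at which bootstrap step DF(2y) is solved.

step 1 [1y] zero: DF = P = 9527/10000 ≈ 0.952700
step 2 [2y] swap r/1=812/18715: DF=(1 − 812/18715·(0.952700))/(1+812/18715) = 2297/2500 ≈ 0.918800
step 3 [3y] bond c/1=3/200: DF=(1891671/2000000 − 3/200·(0.952700+0.918800))/(1+3/200) = 4521/5000 ≈ 0.904200

1 1 9527/10000
2 2 2297/2500
3 3 4521/5000
DF(2y) is solved at step 2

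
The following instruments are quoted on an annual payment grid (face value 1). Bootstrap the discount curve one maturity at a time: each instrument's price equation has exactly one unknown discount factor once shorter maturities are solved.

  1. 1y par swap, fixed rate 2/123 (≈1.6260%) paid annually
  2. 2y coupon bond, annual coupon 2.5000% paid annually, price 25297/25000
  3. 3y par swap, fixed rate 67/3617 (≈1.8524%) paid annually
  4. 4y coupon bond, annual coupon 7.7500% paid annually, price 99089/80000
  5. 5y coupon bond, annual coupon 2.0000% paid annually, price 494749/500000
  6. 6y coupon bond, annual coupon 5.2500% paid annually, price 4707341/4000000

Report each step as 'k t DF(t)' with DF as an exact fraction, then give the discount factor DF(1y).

step 1 [1y] swap r/1=2/123: DF=(1 − 2/123·(0))/(1+2/123) = 123/125 ≈ 0.984000
step 2 [2y] bond c/1=1/40: DF=(25297/25000 − 1/40·(0.984000))/(1+1/40) = 602/625 ≈ 0.963200
step 3 [3y] swap r/1=67/3617: DF=(1 − 67/3617·(0.984000+0.963200))/(1+67/3617) = 1183/1250 ≈ 0.946400
step 4 [4y] bond c/1=31/400: DF=(99089/80000 − 31/400·(0.984000+0.963200+0.946400))/(1+31/400) = 4707/5000 ≈ 0.941400
step 5 [5y] bond c/1=1/50: DF=(494749/500000 − 1/50·(0.984000+0.963200+0.946400+0.941400))/(1+1/50) = 8949/10000 ≈ 0.894900
step 6 [6y] bond c/1=21/400: DF=(4707341/4000000 − 21/400·(0.984000+0.963200+0.946400+0.941400+0.894900))/(1+21/400) = 4411/5000 ≈ 0.882200

1 1 123/125
2 2 602/625
3 3 1183/1250
4 4 4707/5000
5 5 8949/10000
6 6 4411/5000
DF(1y) = 123/125 ≈ 0.984000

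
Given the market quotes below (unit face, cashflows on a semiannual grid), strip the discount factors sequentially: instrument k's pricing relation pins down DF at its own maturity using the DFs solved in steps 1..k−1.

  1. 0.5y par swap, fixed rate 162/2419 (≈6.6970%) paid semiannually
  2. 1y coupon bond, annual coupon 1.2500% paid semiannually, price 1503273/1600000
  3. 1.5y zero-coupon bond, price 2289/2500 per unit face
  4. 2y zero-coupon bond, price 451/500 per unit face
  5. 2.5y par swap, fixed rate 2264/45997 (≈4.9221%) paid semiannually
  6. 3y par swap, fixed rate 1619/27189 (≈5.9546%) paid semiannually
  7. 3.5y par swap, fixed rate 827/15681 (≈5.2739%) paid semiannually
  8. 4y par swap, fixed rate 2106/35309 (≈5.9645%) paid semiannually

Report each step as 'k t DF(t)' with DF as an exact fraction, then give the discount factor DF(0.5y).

1 1/2 2419/2500
2 1 9277/10000
3 3/2 2289/2500
4 2 451/500
5 5/2 2217/2500
6 3 8381/10000
7 7/2 4173/5000
8 4 3947/5000
DF(0.5y) = 2419/2500 ≈ 0.967600

step 1 [0.5y] swap r/2=81/2419: DF=(1 − 81/2419·(0))/(1+81/2419) = 2419/2500 ≈ 0.967600
step 2 [1y] bond c/2=1/160: DF=(1503273/1600000 − 1/160·(0.967600))/(1+1/160) = 9277/10000 ≈ 0.927700
step 3 [1.5y] zero: DF = P = 2289/2500 ≈ 0.915600
step 4 [2y] zero: DF = P = 451/500 ≈ 0.902000
step 5 [2.5y] swap r/2=1132/45997: DF=(1 − 1132/45997·(0.967600+0.927700+0.915600+0.902000))/(1+1132/45997) = 2217/2500 ≈ 0.886800
step 6 [3y] swap r/2=1619/54378: DF=(1 − 1619/54378·(0.967600+0.927700+0.915600+0.902000+0.886800))/(1+1619/54378) = 8381/10000 ≈ 0.838100
step 7 [3.5y] swap r/2=827/31362: DF=(1 − 827/31362·(0.967600+0.927700+0.915600+0.902000+0.886800+0.838100))/(1+827/31362) = 4173/5000 ≈ 0.834600
step 8 [4y] swap r/2=1053/35309: DF=(1 − 1053/35309·(0.967600+0.927700+0.915600+0.902000+0.886800+0.838100+0.834600))/(1+1053/35309) = 3947/5000 ≈ 0.789400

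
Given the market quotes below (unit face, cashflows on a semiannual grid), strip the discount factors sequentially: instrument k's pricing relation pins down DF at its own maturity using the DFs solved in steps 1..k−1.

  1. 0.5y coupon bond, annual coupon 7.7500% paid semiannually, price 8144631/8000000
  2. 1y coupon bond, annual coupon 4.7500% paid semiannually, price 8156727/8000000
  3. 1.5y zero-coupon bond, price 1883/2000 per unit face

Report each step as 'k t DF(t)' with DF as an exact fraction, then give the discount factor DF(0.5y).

1 1/2 9801/10000
2 1 2433/2500
3 3/2 1883/2000
DF(0.5y) = 9801/10000 ≈ 0.980100

step 1 [0.5y] bond c/2=31/800: DF=(8144631/8000000 − 31/800·(0))/(1+31/800) = 9801/10000 ≈ 0.980100
step 2 [1y] bond c/2=19/800: DF=(8156727/8000000 − 19/800·(0.980100))/(1+19/800) = 2433/2500 ≈ 0.973200
step 3 [1.5y] zero: DF = P = 1883/2000 ≈ 0.941500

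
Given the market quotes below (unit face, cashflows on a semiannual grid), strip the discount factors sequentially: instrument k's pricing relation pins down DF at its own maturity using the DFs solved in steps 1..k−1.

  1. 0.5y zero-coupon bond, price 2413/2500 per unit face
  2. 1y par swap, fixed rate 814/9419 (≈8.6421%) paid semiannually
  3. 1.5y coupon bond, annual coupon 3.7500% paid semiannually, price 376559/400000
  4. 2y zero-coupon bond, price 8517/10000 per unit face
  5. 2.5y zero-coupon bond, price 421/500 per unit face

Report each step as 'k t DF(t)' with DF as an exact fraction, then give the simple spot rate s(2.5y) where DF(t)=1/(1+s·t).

step 1 [0.5y] zero: DF = P = 2413/2500 ≈ 0.965200
step 2 [1y] swap r/2=407/9419: DF=(1 − 407/9419·(0.965200))/(1+407/9419) = 4593/5000 ≈ 0.918600
step 3 [1.5y] bond c/2=3/160: DF=(376559/400000 − 3/160·(0.965200+0.918600))/(1+3/160) = 4447/5000 ≈ 0.889400
step 4 [2y] zero: DF = P = 8517/10000 ≈ 0.851700
step 5 [2.5y] zero: DF = P = 421/500 ≈ 0.842000

1 1/2 2413/2500
2 1 4593/5000
3 3/2 4447/5000
4 2 8517/10000
5 5/2 421/500
s(2.5y) = (1/(421/500) − 1)/(5/2) = 158/2105 ≈ 7.5059%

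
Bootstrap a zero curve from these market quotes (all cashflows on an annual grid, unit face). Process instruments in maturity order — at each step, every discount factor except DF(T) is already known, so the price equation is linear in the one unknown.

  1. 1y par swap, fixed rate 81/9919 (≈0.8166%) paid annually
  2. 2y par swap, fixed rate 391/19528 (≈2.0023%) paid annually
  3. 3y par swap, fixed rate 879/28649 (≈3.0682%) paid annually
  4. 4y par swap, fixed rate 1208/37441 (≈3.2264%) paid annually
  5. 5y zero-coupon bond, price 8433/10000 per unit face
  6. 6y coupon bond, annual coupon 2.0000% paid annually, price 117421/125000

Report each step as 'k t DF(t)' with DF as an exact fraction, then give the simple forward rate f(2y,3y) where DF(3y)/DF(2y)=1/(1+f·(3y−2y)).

1 1 9919/10000
2 2 9609/10000
3 3 9121/10000
4 4 1099/1250
5 5 8433/10000
6 6 831/1000
f(2y,3y) = ((9609/10000)/(9121/10000) − 1)/(1) = 488/9121 ≈ 5.3503%

step 1 [1y] swap r/1=81/9919: DF=(1 − 81/9919·(0))/(1+81/9919) = 9919/10000 ≈ 0.991900
step 2 [2y] swap r/1=391/19528: DF=(1 − 391/19528·(0.991900))/(1+391/19528) = 9609/10000 ≈ 0.960900
step 3 [3y] swap r/1=879/28649: DF=(1 − 879/28649·(0.991900+0.960900))/(1+879/28649) = 9121/10000 ≈ 0.912100
step 4 [4y] swap r/1=1208/37441: DF=(1 − 1208/37441·(0.991900+0.960900+0.912100))/(1+1208/37441) = 1099/1250 ≈ 0.879200
step 5 [5y] zero: DF = P = 8433/10000 ≈ 0.843300
step 6 [6y] bond c/1=1/50: DF=(117421/125000 − 1/50·(0.991900+0.960900+0.912100+0.879200+0.843300))/(1+1/50) = 831/1000 ≈ 0.831000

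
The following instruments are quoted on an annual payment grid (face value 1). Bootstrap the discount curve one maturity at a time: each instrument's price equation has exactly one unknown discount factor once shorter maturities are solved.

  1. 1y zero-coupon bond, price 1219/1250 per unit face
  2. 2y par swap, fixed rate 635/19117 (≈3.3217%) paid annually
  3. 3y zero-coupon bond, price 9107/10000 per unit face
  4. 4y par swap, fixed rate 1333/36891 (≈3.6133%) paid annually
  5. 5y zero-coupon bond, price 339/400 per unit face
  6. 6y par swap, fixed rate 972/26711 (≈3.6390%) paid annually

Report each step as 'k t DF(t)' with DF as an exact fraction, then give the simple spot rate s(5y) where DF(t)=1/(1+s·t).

1 1 1219/1250
2 2 1873/2000
3 3 9107/10000
4 4 8667/10000
5 5 339/400
6 6 1007/1250
s(5y) = (1/(339/400) − 1)/(5) = 61/1695 ≈ 3.5988%

step 1 [1y] zero: DF = P = 1219/1250 ≈ 0.975200
step 2 [2y] swap r/1=635/19117: DF=(1 − 635/19117·(0.975200))/(1+635/19117) = 1873/2000 ≈ 0.936500
step 3 [3y] zero: DF = P = 9107/10000 ≈ 0.910700
step 4 [4y] swap r/1=1333/36891: DF=(1 − 1333/36891·(0.975200+0.936500+0.910700))/(1+1333/36891) = 8667/10000 ≈ 0.866700
step 5 [5y] zero: DF = P = 339/400 ≈ 0.847500
step 6 [6y] swap r/1=972/26711: DF=(1 − 972/26711·(0.975200+0.936500+0.910700+0.866700+0.847500))/(1+972/26711) = 1007/1250 ≈ 0.805600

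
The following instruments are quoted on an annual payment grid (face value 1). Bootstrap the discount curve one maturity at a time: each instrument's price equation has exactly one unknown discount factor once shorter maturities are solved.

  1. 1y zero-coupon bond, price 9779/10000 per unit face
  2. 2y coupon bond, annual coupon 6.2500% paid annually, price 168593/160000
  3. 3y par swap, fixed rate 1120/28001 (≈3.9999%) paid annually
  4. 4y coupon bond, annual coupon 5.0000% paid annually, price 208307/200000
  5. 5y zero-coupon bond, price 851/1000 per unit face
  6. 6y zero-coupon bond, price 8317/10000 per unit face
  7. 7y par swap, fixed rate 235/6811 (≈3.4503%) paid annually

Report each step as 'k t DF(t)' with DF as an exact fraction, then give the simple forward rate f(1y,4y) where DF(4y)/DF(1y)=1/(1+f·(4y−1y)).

1 1 9779/10000
2 2 4671/5000
3 3 111/125
4 4 4293/5000
5 5 851/1000
6 6 8317/10000
7 7 1577/2000
f(1y,4y) = ((9779/10000)/(4293/5000) − 1)/(3) = 1193/25758 ≈ 4.6316%

step 1 [1y] zero: DF = P = 9779/10000 ≈ 0.977900
step 2 [2y] bond c/1=1/16: DF=(168593/160000 − 1/16·(0.977900))/(1+1/16) = 4671/5000 ≈ 0.934200
step 3 [3y] swap r/1=1120/28001: DF=(1 − 1120/28001·(0.977900+0.934200))/(1+1120/28001) = 111/125 ≈ 0.888000
step 4 [4y] bond c/1=1/20: DF=(208307/200000 − 1/20·(0.977900+0.934200+0.888000))/(1+1/20) = 4293/5000 ≈ 0.858600
step 5 [5y] zero: DF = P = 851/1000 ≈ 0.851000
step 6 [6y] zero: DF = P = 8317/10000 ≈ 0.831700
step 7 [7y] swap r/1=235/6811: DF=(1 − 235/6811·(0.977900+0.934200+0.888000+0.858600+0.851000+0.831700))/(1+235/6811) = 1577/2000 ≈ 0.788500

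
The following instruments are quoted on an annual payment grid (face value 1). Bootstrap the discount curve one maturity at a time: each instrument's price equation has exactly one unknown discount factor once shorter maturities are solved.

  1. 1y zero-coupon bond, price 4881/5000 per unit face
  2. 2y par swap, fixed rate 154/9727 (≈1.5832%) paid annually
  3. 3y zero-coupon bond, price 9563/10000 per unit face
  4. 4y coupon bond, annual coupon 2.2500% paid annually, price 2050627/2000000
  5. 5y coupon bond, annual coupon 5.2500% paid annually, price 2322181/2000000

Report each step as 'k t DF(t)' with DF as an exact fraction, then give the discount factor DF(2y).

1 1 4881/5000
2 2 2423/2500
3 3 9563/10000
4 4 9389/10000
5 5 2279/2500
DF(2y) = 2423/2500 ≈ 0.969200

step 1 [1y] zero: DF = P = 4881/5000 ≈ 0.976200
step 2 [2y] swap r/1=154/9727: DF=(1 − 154/9727·(0.976200))/(1+154/9727) = 2423/2500 ≈ 0.969200
step 3 [3y] zero: DF = P = 9563/10000 ≈ 0.956300
step 4 [4y] bond c/1=9/400: DF=(2050627/2000000 − 9/400·(0.976200+0.969200+0.956300))/(1+9/400) = 9389/10000 ≈ 0.938900
step 5 [5y] bond c/1=21/400: DF=(2322181/2000000 − 21/400·(0.976200+0.969200+0.956300+0.938900))/(1+21/400) = 2279/2500 ≈ 0.911600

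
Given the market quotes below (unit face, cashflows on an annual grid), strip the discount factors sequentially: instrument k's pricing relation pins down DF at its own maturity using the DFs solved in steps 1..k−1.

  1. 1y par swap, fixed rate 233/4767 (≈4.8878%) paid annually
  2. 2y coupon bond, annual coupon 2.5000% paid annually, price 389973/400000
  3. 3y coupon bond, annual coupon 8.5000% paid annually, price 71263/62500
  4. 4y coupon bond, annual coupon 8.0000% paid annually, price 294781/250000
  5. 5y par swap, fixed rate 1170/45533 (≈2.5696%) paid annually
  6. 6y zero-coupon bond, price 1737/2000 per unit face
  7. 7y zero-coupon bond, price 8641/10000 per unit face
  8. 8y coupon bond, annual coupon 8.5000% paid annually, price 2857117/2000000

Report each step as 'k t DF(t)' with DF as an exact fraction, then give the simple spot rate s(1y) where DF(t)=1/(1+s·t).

1 1 4767/5000
2 2 9279/10000
3 3 1807/2000
4 4 1771/2000
5 5 883/1000
6 6 1737/2000
7 7 8641/10000
8 8 4121/5000
s(1y) = (1/(4767/5000) − 1)/(1) = 233/4767 ≈ 4.8878%

step 1 [1y] swap r/1=233/4767: DF=(1 − 233/4767·(0))/(1+233/4767) = 4767/5000 ≈ 0.953400
step 2 [2y] bond c/1=1/40: DF=(389973/400000 − 1/40·(0.953400))/(1+1/40) = 9279/10000 ≈ 0.927900
step 3 [3y] bond c/1=17/200: DF=(71263/62500 − 17/200·(0.953400+0.927900))/(1+17/200) = 1807/2000 ≈ 0.903500
step 4 [4y] bond c/1=2/25: DF=(294781/250000 − 2/25·(0.953400+0.927900+0.903500))/(1+2/25) = 1771/2000 ≈ 0.885500
step 5 [5y] swap r/1=1170/45533: DF=(1 − 1170/45533·(0.953400+0.927900+0.903500+0.885500))/(1+1170/45533) = 883/1000 ≈ 0.883000
step 6 [6y] zero: DF = P = 1737/2000 ≈ 0.868500
step 7 [7y] zero: DF = P = 8641/10000 ≈ 0.864100
step 8 [8y] bond c/1=17/200: DF=(2857117/2000000 − 17/200·(0.953400+0.927900+0.903500+0.885500+0.883000+0.868500+0.864100))/(1+17/200) = 4121/5000 ≈ 0.824200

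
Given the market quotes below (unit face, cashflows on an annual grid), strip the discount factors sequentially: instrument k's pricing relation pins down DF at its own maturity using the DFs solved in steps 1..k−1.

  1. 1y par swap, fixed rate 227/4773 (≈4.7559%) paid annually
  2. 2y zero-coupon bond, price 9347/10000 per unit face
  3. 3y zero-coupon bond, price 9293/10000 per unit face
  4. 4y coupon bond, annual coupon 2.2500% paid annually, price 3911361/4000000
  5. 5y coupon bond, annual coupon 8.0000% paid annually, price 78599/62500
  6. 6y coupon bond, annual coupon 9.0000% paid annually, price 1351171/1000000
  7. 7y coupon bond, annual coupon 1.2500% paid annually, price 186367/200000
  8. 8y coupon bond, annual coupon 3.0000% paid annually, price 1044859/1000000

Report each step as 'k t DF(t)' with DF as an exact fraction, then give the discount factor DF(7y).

step 1 [1y] swap r/1=227/4773: DF=(1 − 227/4773·(0))/(1+227/4773) = 4773/5000 ≈ 0.954600
step 2 [2y] zero: DF = P = 9347/10000 ≈ 0.934700
step 3 [3y] zero: DF = P = 9293/10000 ≈ 0.929300
step 4 [4y] bond c/1=9/400: DF=(3911361/4000000 − 9/400·(0.954600+0.934700+0.929300))/(1+9/400) = 8943/10000 ≈ 0.894300
step 5 [5y] bond c/1=2/25: DF=(78599/62500 − 2/25·(0.954600+0.934700+0.929300+0.894300))/(1+2/25) = 4447/5000 ≈ 0.889400
step 6 [6y] bond c/1=9/100: DF=(1351171/1000000 − 9/100·(0.954600+0.934700+0.929300+0.894300+0.889400))/(1+9/100) = 2149/2500 ≈ 0.859600
step 7 [7y] bond c/1=1/80: DF=(186367/200000 − 1/80·(0.954600+0.934700+0.929300+0.894300+0.889400+0.859600))/(1+1/80) = 8529/10000 ≈ 0.852900
step 8 [8y] bond c/1=3/100: DF=(1044859/1000000 − 3/100·(0.954600+0.934700+0.929300+0.894300+0.889400+0.859600+0.852900))/(1+3/100) = 1661/2000 ≈ 0.830500

1 1 4773/5000
2 2 9347/10000
3 3 9293/10000
4 4 8943/10000
5 5 4447/5000
6 6 2149/2500
7 7 8529/10000
8 8 1661/2000
DF(7y) = 8529/10000 ≈ 0.852900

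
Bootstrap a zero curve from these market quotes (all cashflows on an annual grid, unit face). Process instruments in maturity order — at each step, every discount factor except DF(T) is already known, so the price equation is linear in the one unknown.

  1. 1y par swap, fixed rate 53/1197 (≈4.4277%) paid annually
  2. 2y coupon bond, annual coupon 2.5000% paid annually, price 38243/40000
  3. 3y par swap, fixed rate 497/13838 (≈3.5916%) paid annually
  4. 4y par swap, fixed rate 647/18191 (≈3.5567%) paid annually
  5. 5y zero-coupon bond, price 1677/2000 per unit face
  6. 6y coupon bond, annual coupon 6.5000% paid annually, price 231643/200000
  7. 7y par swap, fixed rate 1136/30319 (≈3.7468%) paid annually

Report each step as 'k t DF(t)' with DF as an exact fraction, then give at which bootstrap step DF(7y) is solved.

step 1 [1y] swap r/1=53/1197: DF=(1 − 53/1197·(0))/(1+53/1197) = 1197/1250 ≈ 0.957600
step 2 [2y] bond c/1=1/40: DF=(38243/40000 − 1/40·(0.957600))/(1+1/40) = 4547/5000 ≈ 0.909400
step 3 [3y] swap r/1=497/13838: DF=(1 − 497/13838·(0.957600+0.909400))/(1+497/13838) = 4503/5000 ≈ 0.900600
step 4 [4y] swap r/1=647/18191: DF=(1 − 647/18191·(0.957600+0.909400+0.900600))/(1+647/18191) = 4353/5000 ≈ 0.870600
step 5 [5y] zero: DF = P = 1677/2000 ≈ 0.838500
step 6 [6y] bond c/1=13/200: DF=(231643/200000 − 13/200·(0.957600+0.909400+0.900600+0.870600+0.838500))/(1+13/200) = 8143/10000 ≈ 0.814300
step 7 [7y] swap r/1=1136/30319: DF=(1 − 1136/30319·(0.957600+0.909400+0.900600+0.870600+0.838500+0.814300))/(1+1136/30319) = 483/625 ≈ 0.772800

1 1 1197/1250
2 2 4547/5000
3 3 4503/5000
4 4 4353/5000
5 5 1677/2000
6 6 8143/10000
7 7 483/625
DF(7y) is solved at step 7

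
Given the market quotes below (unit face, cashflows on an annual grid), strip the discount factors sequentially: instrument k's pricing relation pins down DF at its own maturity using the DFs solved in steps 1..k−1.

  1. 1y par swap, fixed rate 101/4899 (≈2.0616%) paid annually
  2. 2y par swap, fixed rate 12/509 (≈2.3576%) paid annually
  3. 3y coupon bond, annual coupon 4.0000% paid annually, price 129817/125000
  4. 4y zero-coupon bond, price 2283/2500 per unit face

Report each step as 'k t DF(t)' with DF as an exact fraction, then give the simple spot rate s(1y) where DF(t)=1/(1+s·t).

1 1 4899/5000
2 2 1193/1250
3 3 4621/5000
4 4 2283/2500
s(1y) = (1/(4899/5000) − 1)/(1) = 101/4899 ≈ 2.0616%

step 1 [1y] swap r/1=101/4899: DF=(1 − 101/4899·(0))/(1+101/4899) = 4899/5000 ≈ 0.979800
step 2 [2y] swap r/1=12/509: DF=(1 − 12/509·(0.979800))/(1+12/509) = 1193/1250 ≈ 0.954400
step 3 [3y] bond c/1=1/25: DF=(129817/125000 − 1/25·(0.979800+0.954400))/(1+1/25) = 4621/5000 ≈ 0.924200
step 4 [4y] zero: DF = P = 2283/2500 ≈ 0.913200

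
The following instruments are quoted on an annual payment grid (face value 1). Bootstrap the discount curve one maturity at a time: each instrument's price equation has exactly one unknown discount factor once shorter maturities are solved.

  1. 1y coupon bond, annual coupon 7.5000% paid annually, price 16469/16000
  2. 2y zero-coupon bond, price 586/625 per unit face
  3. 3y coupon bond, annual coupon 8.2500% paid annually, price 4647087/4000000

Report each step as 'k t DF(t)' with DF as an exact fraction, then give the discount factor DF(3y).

step 1 [1y] bond c/1=3/40: DF=(16469/16000 − 3/40·(0))/(1+3/40) = 383/400 ≈ 0.957500
step 2 [2y] zero: DF = P = 586/625 ≈ 0.937600
step 3 [3y] bond c/1=33/400: DF=(4647087/4000000 − 33/400·(0.957500+0.937600))/(1+33/400) = 1161/1250 ≈ 0.928800

1 1 383/400
2 2 586/625
3 3 1161/1250
DF(3y) = 1161/1250 ≈ 0.928800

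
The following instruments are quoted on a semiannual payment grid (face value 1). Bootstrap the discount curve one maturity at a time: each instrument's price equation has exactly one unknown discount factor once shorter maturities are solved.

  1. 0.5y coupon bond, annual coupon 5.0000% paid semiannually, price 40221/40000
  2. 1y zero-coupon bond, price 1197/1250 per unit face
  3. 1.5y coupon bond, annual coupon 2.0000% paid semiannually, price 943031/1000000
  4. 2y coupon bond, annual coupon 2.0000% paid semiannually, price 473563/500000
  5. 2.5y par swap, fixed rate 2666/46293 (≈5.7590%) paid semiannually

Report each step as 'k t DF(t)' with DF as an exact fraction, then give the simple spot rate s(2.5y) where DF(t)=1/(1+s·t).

1 1/2 981/1000
2 1 1197/1250
3 3/2 1829/2000
4 2 1819/2000
5 5/2 8667/10000
s(2.5y) = (1/(8667/10000) − 1)/(5/2) = 2666/43335 ≈ 6.1521%

step 1 [0.5y] bond c/2=1/40: DF=(40221/40000 − 1/40·(0))/(1+1/40) = 981/1000 ≈ 0.981000
step 2 [1y] zero: DF = P = 1197/1250 ≈ 0.957600
step 3 [1.5y] bond c/2=1/100: DF=(943031/1000000 − 1/100·(0.981000+0.957600))/(1+1/100) = 1829/2000 ≈ 0.914500
step 4 [2y] bond c/2=1/100: DF=(473563/500000 − 1/100·(0.981000+0.957600+0.914500))/(1+1/100) = 1819/2000 ≈ 0.909500
step 5 [2.5y] swap r/2=1333/46293: DF=(1 − 1333/46293·(0.981000+0.957600+0.914500+0.909500))/(1+1333/46293) = 8667/10000 ≈ 0.866700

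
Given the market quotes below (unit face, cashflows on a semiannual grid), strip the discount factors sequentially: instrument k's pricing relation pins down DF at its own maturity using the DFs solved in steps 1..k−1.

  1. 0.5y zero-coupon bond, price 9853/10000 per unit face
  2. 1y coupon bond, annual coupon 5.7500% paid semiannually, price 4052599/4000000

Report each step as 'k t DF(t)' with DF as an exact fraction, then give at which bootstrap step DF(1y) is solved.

step 1 [0.5y] zero: DF = P = 9853/10000 ≈ 0.985300
step 2 [1y] bond c/2=23/800: DF=(4052599/4000000 − 23/800·(0.985300))/(1+23/800) = 9573/10000 ≈ 0.957300

1 1/2 9853/10000
2 1 9573/10000
DF(1y) is solved at step 2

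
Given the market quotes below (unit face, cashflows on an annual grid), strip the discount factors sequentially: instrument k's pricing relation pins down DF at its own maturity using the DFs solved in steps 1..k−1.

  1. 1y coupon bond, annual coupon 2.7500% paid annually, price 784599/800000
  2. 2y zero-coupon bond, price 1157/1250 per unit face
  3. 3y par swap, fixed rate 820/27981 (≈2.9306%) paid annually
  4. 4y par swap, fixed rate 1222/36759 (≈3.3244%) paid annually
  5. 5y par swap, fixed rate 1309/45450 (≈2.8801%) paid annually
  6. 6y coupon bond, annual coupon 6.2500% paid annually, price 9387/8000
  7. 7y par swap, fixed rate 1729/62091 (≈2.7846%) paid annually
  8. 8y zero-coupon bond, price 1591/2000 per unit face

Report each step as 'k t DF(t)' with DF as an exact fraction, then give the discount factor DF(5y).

step 1 [1y] bond c/1=11/400: DF=(784599/800000 − 11/400·(0))/(1+11/400) = 1909/2000 ≈ 0.954500
step 2 [2y] zero: DF = P = 1157/1250 ≈ 0.925600
step 3 [3y] swap r/1=820/27981: DF=(1 − 820/27981·(0.954500+0.925600))/(1+820/27981) = 459/500 ≈ 0.918000
step 4 [4y] swap r/1=1222/36759: DF=(1 − 1222/36759·(0.954500+0.925600+0.918000))/(1+1222/36759) = 4389/5000 ≈ 0.877800
step 5 [5y] swap r/1=1309/45450: DF=(1 − 1309/45450·(0.954500+0.925600+0.918000+0.877800))/(1+1309/45450) = 8691/10000 ≈ 0.869100
step 6 [6y] bond c/1=1/16: DF=(9387/8000 − 1/16·(0.954500+0.925600+0.918000+0.877800+0.869100))/(1+1/16) = 837/1000 ≈ 0.837000
step 7 [7y] swap r/1=1729/62091: DF=(1 − 1729/62091·(0.954500+0.925600+0.918000+0.877800+0.869100+0.837000))/(1+1729/62091) = 8271/10000 ≈ 0.827100
step 8 [8y] zero: DF = P = 1591/2000 ≈ 0.795500

1 1 1909/2000
2 2 1157/1250
3 3 459/500
4 4 4389/5000
5 5 8691/10000
6 6 837/1000
7 7 8271/10000
8 8 1591/2000
DF(5y) = 8691/10000 ≈ 0.869100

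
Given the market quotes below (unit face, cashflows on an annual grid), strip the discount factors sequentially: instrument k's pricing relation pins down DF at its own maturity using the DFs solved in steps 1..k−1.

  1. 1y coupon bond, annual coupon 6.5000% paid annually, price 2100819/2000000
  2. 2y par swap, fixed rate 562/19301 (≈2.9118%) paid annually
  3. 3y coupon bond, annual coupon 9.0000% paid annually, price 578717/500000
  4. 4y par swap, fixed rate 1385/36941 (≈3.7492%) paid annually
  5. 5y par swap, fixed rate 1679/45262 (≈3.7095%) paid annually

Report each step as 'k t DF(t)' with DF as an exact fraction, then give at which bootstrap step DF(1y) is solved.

step 1 [1y] bond c/1=13/200: DF=(2100819/2000000 − 13/200·(0))/(1+13/200) = 9863/10000 ≈ 0.986300
step 2 [2y] swap r/1=562/19301: DF=(1 − 562/19301·(0.986300))/(1+562/19301) = 4719/5000 ≈ 0.943800
step 3 [3y] bond c/1=9/100: DF=(578717/500000 − 9/100·(0.986300+0.943800))/(1+9/100) = 361/400 ≈ 0.902500
step 4 [4y] swap r/1=1385/36941: DF=(1 − 1385/36941·(0.986300+0.943800+0.902500))/(1+1385/36941) = 1723/2000 ≈ 0.861500
step 5 [5y] swap r/1=1679/45262: DF=(1 − 1679/45262·(0.986300+0.943800+0.902500+0.861500))/(1+1679/45262) = 8321/10000 ≈ 0.832100

1 1 9863/10000
2 2 4719/5000
3 3 361/400
4 4 1723/2000
5 5 8321/10000
DF(1y) is solved at step 1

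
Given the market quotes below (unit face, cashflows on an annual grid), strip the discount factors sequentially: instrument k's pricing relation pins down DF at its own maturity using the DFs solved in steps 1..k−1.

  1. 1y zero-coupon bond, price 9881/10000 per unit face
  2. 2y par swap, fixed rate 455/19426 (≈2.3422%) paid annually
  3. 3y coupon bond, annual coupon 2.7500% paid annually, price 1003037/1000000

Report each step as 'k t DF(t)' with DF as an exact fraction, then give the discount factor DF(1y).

step 1 [1y] zero: DF = P = 9881/10000 ≈ 0.988100
step 2 [2y] swap r/1=455/19426: DF=(1 − 455/19426·(0.988100))/(1+455/19426) = 1909/2000 ≈ 0.954500
step 3 [3y] bond c/1=11/400: DF=(1003037/1000000 − 11/400·(0.988100+0.954500))/(1+11/400) = 4621/5000 ≈ 0.924200

1 1 9881/10000
2 2 1909/2000
3 3 4621/5000
DF(1y) = 9881/10000 ≈ 0.988100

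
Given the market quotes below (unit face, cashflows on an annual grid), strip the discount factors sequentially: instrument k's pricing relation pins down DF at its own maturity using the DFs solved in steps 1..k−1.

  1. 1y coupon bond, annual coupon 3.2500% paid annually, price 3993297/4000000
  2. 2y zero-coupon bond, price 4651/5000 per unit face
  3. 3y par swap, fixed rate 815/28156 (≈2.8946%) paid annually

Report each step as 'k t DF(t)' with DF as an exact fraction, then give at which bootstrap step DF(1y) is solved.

step 1 [1y] bond c/1=13/400: DF=(3993297/4000000 − 13/400·(0))/(1+13/400) = 9669/10000 ≈ 0.966900
step 2 [2y] zero: DF = P = 4651/5000 ≈ 0.930200
step 3 [3y] swap r/1=815/28156: DF=(1 − 815/28156·(0.966900+0.930200))/(1+815/28156) = 1837/2000 ≈ 0.918500

1 1 9669/10000
2 2 4651/5000
3 3 1837/2000
DF(1y) is solved at step 1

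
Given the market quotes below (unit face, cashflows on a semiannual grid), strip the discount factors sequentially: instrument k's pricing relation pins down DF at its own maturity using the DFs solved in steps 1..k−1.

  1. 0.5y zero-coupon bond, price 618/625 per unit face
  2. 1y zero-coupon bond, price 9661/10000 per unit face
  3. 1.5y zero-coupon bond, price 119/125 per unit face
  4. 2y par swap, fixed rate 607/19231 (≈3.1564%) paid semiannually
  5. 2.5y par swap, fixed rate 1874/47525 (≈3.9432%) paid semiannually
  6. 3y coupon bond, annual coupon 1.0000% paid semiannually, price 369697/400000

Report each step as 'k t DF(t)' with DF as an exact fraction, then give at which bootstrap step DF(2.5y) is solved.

step 1 [0.5y] zero: DF = P = 618/625 ≈ 0.988800
step 2 [1y] zero: DF = P = 9661/10000 ≈ 0.966100
step 3 [1.5y] zero: DF = P = 119/125 ≈ 0.952000
step 4 [2y] swap r/2=607/38462: DF=(1 − 607/38462·(0.988800+0.966100+0.952000))/(1+607/38462) = 9393/10000 ≈ 0.939300
step 5 [2.5y] swap r/2=937/47525: DF=(1 − 937/47525·(0.988800+0.966100+0.952000+0.939300))/(1+937/47525) = 9063/10000 ≈ 0.906300
step 6 [3y] bond c/2=1/200: DF=(369697/400000 − 1/200·(0.988800+0.966100+0.952000+0.939300+0.906300))/(1+1/200) = 112/125 ≈ 0.896000

1 1/2 618/625
2 1 9661/10000
3 3/2 119/125
4 2 9393/10000
5 5/2 9063/10000
6 3 112/125
DF(2.5y) is solved at step 5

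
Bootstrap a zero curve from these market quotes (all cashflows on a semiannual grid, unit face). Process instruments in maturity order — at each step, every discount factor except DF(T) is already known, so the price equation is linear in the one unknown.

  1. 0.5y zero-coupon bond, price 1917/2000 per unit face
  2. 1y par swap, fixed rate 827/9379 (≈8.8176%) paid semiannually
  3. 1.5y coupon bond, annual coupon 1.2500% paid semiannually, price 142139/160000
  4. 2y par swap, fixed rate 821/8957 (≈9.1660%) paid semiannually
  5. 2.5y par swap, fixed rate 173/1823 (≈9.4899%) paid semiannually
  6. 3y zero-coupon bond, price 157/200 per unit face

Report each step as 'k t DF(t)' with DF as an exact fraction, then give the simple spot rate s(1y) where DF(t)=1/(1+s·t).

step 1 [0.5y] zero: DF = P = 1917/2000 ≈ 0.958500
step 2 [1y] swap r/2=827/18758: DF=(1 − 827/18758·(0.958500))/(1+827/18758) = 9173/10000 ≈ 0.917300
step 3 [1.5y] bond c/2=1/160: DF=(142139/160000 − 1/160·(0.958500+0.917300))/(1+1/160) = 1089/1250 ≈ 0.871200
step 4 [2y] swap r/2=821/17914: DF=(1 − 821/17914·(0.958500+0.917300+0.871200))/(1+821/17914) = 4179/5000 ≈ 0.835800
step 5 [2.5y] swap r/2=173/3646: DF=(1 − 173/3646·(0.958500+0.917300+0.871200+0.835800))/(1+173/3646) = 1981/2500 ≈ 0.792400
step 6 [3y] zero: DF = P = 157/200 ≈ 0.785000

1 1/2 1917/2000
2 1 9173/10000
3 3/2 1089/1250
4 2 4179/5000
5 5/2 1981/2500
6 3 157/200
s(1y) = (1/(9173/10000) − 1)/(1) = 827/9173 ≈ 9.0156%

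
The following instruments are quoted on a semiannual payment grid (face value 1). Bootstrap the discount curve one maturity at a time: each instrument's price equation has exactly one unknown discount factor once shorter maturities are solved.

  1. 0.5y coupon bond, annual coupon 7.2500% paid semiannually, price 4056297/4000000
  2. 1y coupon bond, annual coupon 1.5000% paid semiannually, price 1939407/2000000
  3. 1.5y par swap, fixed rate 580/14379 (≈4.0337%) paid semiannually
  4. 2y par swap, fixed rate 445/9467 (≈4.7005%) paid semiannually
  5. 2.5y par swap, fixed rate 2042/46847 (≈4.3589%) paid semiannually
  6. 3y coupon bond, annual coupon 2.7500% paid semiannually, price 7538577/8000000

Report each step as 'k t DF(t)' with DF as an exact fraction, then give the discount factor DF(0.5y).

step 1 [0.5y] bond c/2=29/800: DF=(4056297/4000000 − 29/800·(0))/(1+29/800) = 4893/5000 ≈ 0.978600
step 2 [1y] bond c/2=3/400: DF=(1939407/2000000 − 3/400·(0.978600))/(1+3/400) = 597/625 ≈ 0.955200
step 3 [1.5y] swap r/2=290/14379: DF=(1 − 290/14379·(0.978600+0.955200))/(1+290/14379) = 471/500 ≈ 0.942000
step 4 [2y] swap r/2=445/18934: DF=(1 − 445/18934·(0.978600+0.955200+0.942000))/(1+445/18934) = 911/1000 ≈ 0.911000
step 5 [2.5y] swap r/2=1021/46847: DF=(1 − 1021/46847·(0.978600+0.955200+0.942000+0.911000))/(1+1021/46847) = 8979/10000 ≈ 0.897900
step 6 [3y] bond c/2=11/800: DF=(7538577/8000000 − 11/800·(0.978600+0.955200+0.942000+0.911000+0.897900))/(1+11/800) = 433/500 ≈ 0.866000

1 1/2 4893/5000
2 1 597/625
3 3/2 471/500
4 2 911/1000
5 5/2 8979/10000
6 3 433/500
DF(0.5y) = 4893/5000 ≈ 0.978600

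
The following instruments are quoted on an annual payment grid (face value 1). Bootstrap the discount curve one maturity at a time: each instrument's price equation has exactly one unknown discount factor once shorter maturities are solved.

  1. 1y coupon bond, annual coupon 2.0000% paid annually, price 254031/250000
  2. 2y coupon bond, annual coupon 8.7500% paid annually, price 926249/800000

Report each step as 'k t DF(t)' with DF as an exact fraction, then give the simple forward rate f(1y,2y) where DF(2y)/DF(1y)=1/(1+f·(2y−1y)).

step 1 [1y] bond c/1=1/50: DF=(254031/250000 − 1/50·(0))/(1+1/50) = 4981/5000 ≈ 0.996200
step 2 [2y] bond c/1=7/80: DF=(926249/800000 − 7/80·(0.996200))/(1+7/80) = 1969/2000 ≈ 0.984500

1 1 4981/5000
2 2 1969/2000
f(1y,2y) = ((4981/5000)/(1969/2000) − 1)/(1) = 117/9845 ≈ 1.1884%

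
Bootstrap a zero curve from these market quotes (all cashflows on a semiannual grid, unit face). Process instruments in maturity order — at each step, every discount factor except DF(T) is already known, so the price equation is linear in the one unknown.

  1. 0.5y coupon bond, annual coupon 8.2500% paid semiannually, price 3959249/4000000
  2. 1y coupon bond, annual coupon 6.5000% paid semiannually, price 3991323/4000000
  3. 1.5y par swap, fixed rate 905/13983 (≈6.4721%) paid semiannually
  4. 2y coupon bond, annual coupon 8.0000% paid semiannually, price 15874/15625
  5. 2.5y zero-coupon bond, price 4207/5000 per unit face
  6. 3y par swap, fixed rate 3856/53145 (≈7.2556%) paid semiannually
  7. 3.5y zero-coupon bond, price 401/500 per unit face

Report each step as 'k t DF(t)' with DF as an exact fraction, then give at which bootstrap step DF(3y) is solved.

1 1/2 4753/5000
2 1 1873/2000
3 3/2 1819/2000
4 2 8693/10000
5 5/2 4207/5000
6 3 1009/1250
7 7/2 401/500
DF(3y) is solved at step 6

step 1 [0.5y] bond c/2=33/800: DF=(3959249/4000000 − 33/800·(0))/(1+33/800) = 4753/5000 ≈ 0.950600
step 2 [1y] bond c/2=13/400: DF=(3991323/4000000 − 13/400·(0.950600))/(1+13/400) = 1873/2000 ≈ 0.936500
step 3 [1.5y] swap r/2=905/27966: DF=(1 − 905/27966·(0.950600+0.936500))/(1+905/27966) = 1819/2000 ≈ 0.909500
step 4 [2y] bond c/2=1/25: DF=(15874/15625 − 1/25·(0.950600+0.936500+0.909500))/(1+1/25) = 8693/10000 ≈ 0.869300
step 5 [2.5y] zero: DF = P = 4207/5000 ≈ 0.841400
step 6 [3y] swap r/2=1928/53145: DF=(1 − 1928/53145·(0.950600+0.936500+0.909500+0.869300+0.841400))/(1+1928/53145) = 1009/1250 ≈ 0.807200
step 7 [3.5y] zero: DF = P = 401/500 ≈ 0.802000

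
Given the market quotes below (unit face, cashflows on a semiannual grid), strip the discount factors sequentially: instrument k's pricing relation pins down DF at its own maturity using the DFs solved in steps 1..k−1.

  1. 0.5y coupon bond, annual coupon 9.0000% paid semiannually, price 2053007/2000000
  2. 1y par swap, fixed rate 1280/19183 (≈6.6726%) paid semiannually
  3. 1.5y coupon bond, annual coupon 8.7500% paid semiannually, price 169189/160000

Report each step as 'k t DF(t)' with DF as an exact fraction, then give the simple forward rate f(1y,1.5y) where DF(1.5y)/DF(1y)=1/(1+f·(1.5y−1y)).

step 1 [0.5y] bond c/2=9/200: DF=(2053007/2000000 − 9/200·(0))/(1+9/200) = 9823/10000 ≈ 0.982300
step 2 [1y] swap r/2=640/19183: DF=(1 − 640/19183·(0.982300))/(1+640/19183) = 117/125 ≈ 0.936000
step 3 [1.5y] bond c/2=7/160: DF=(169189/160000 − 7/160·(0.982300+0.936000))/(1+7/160) = 9327/10000 ≈ 0.932700

1 1/2 9823/10000
2 1 117/125
3 3/2 9327/10000
f(1y,1.5y) = ((117/125)/(9327/10000) − 1)/(1/2) = 22/3109 ≈ 0.7076%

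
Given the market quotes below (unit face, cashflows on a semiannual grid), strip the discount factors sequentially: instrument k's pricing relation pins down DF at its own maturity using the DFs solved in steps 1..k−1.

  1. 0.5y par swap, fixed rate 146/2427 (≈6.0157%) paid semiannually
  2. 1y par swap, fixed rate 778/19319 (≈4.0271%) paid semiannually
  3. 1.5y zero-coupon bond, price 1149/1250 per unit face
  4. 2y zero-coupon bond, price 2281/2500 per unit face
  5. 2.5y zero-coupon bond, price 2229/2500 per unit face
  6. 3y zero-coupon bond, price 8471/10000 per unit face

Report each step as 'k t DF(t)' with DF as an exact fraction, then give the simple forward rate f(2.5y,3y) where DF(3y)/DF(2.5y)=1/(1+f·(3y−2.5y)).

1 1/2 2427/2500
2 1 9611/10000
3 3/2 1149/1250
4 2 2281/2500
5 5/2 2229/2500
6 3 8471/10000
f(2.5y,3y) = ((2229/2500)/(8471/10000) − 1)/(1/2) = 890/8471 ≈ 10.5064%

step 1 [0.5y] swap r/2=73/2427: DF=(1 − 73/2427·(0))/(1+73/2427) = 2427/2500 ≈ 0.970800
step 2 [1y] swap r/2=389/19319: DF=(1 − 389/19319·(0.970800))/(1+389/19319) = 9611/10000 ≈ 0.961100
step 3 [1.5y] zero: DF = P = 1149/1250 ≈ 0.919200
step 4 [2y] zero: DF = P = 2281/2500 ≈ 0.912400
step 5 [2.5y] zero: DF = P = 2229/2500 ≈ 0.891600
step 6 [3y] zero: DF = P = 8471/10000 ≈ 0.847100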